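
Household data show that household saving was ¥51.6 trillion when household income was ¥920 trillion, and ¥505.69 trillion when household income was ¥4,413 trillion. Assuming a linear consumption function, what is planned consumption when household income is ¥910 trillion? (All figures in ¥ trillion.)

MPS = ΔS/ΔY = (505.69 − 51.6)/(4413 − 920) = 454.09/3493 = 0.13
MPC = 1 − MPS = 0.87
Autonomous saving = 51.6 − 0.13(920) = -68, so a = 68
C = 68 + 0.87(910) = 68 + 791.7 = 859.7

C = 859.7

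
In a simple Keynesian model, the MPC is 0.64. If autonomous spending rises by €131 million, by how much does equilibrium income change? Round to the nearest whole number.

ΔY ≈ 364

The multiplier is 1/(1 − MPC) = 1/0.36.
ΔY = 131/0.36 = 363.89 ≈ 364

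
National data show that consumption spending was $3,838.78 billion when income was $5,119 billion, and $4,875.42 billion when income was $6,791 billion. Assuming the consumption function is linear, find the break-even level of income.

Y = 1750

MPC = (4875.42 − 3838.78)/(6791 − 5119) = 1036.64/1672 = 0.62
a = 3838.78 − 0.62(5119) = 3838.78 − 3173.78 = 665
Break-even: Y = a/(1−MPC) = 665/0.38 = 1750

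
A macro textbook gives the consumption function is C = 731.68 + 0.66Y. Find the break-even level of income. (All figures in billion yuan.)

At break-even, C = Y: 731.68 + 0.66Y = Y
0.34Y = 731.68, so Y = 731.68/0.34 = 2152

Y = 2152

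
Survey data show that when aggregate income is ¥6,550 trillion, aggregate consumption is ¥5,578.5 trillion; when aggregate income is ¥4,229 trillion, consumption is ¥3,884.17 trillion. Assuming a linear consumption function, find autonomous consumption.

a = 797

MPC = ΔC/ΔY = (5578.5 − 3884.17)/(6550 − 4229) = 1694.33/2321 = 0.73
a = C − MPC·Y = 3884.17 − 0.73(4229) = 3884.17 − 3087.17 = 797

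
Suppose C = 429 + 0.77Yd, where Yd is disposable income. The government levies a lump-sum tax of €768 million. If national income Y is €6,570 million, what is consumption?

Yd = Y − T = 6570 − 768 = 5802
C = 429 + 0.77(5802) = 429 + 4467.54 = 4896.54

C = 4896.54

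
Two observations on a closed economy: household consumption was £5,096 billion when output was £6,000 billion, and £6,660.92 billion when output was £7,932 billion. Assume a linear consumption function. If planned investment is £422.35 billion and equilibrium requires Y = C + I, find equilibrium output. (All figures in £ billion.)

MPC = (6660.92 − 5096)/(7932 − 6000) = 1564.92/1932 = 0.81
a = 5096 − 0.81(6000) = 236
Equilibrium: Y = 236 + 0.81Y + 422.35
0.19Y = 658.35, so Y = 658.35/0.19 = 3465

Y = 3465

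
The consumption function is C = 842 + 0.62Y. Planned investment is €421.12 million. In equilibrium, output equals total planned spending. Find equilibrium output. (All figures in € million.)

Y = C + I = 842 + 0.62Y + 421.12
Y − 0.62Y = 1263.12
0.38Y = 1263.12, so Y = 1263.12/0.38 = 3324

Y = 3324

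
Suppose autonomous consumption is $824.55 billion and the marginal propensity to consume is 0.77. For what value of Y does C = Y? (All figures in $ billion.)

Y = 3585

At break-even, C = Y: 824.55 + 0.77Y = Y
0.23Y = 824.55, so Y = 824.55/0.23 = 3585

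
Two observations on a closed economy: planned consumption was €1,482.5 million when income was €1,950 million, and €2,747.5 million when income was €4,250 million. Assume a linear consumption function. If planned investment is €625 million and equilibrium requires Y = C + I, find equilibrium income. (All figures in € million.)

MPC = (2747.5 − 1482.5)/(4250 − 1950) = 1265/2300 = 0.55
a = 1482.5 − 0.55(1950) = 410
Equilibrium: Y = 410 + 0.55Y + 625
0.45Y = 1035, so Y = 1035/0.45 = 2300

Y = 2300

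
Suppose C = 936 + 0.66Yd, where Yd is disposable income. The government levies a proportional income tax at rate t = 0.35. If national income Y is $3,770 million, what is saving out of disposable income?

Yd = (1 − 0.35)(3770) = 0.65(3770) = 2450.5
C = 936 + 0.66(2450.5) = 936 + 1617.33 = 2553.33
S = Yd − C = 2450.5 − 2553.33 = -102.83

S = -102.83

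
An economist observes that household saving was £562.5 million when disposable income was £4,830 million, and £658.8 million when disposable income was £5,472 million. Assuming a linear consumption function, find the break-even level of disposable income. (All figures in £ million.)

MPS = ΔS/ΔY = (658.8 − 562.5)/(5472 − 4830) = 96.3/642 = 0.15
MPC = 1 − MPS = 0.85
From S(4830) = 562.5: −a + 0.15(4830) = 562.5, so a = 724.5 − 562.5 = 162
Break-even (S = 0): Y = a/MPS = 162/0.15 = 1080

Y = 1080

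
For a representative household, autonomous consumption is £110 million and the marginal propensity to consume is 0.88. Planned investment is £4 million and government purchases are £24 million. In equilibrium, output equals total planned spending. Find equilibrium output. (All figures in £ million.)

Y = C + I + G = 110 + 0.88Y + 4 + 24
Y − 0.88Y = 138
0.12Y = 138, so Y = 138/0.12 = 1150

Y = 1150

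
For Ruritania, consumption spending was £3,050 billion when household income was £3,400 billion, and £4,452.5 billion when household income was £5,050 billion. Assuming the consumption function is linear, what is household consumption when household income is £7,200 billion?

C = 6280

MPC = (4452.5 − 3050)/(5050 − 3400) = 1402.5/1650 = 0.85
a = 3050 − 0.85(3400) = 3050 − 2890 = 160
C = 160 + 0.85(7200) = 160 + 6120 = 6280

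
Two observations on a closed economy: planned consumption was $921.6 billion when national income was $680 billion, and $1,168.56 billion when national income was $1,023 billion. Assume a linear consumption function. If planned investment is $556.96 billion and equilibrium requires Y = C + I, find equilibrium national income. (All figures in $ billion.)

MPC = (1168.56 − 921.6)/(1023 − 680) = 246.96/343 = 0.72
a = 921.6 − 0.72(680) = 432
Equilibrium: Y = 432 + 0.72Y + 556.96
0.28Y = 988.96, so Y = 988.96/0.28 = 3532

Y = 3532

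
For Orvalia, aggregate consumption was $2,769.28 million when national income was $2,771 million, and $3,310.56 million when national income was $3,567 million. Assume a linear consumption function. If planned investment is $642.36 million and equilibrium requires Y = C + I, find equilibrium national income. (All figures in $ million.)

MPC = (3310.56 − 2769.28)/(3567 − 2771) = 541.28/796 = 0.68
a = 2769.28 − 0.68(2771) = 885
Equilibrium: Y = 885 + 0.68Y + 642.36
0.32Y = 1527.36, so Y = 1527.36/0.32 = 4773

Y = 4773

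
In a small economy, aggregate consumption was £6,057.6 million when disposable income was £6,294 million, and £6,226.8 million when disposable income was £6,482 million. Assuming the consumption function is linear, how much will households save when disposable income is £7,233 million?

MPC = (6226.8 − 6057.6)/(6482 − 6294) = 169.2/188 = 0.9
a = 6057.6 − 0.9(6294) = 6057.6 − 5664.6 = 393
C = 393 + 0.9(7233) = 6902.7
S = 7233 − 6902.7 = 330.3

S = 330.3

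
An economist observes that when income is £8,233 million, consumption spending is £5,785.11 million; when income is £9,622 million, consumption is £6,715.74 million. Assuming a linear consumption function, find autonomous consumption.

MPC = ΔC/ΔY = (6715.74 − 5785.11)/(9622 − 8233) = 930.63/1389 = 0.67
a = C − MPC·Y = 5785.11 − 0.67(8233) = 5785.11 − 5516.11 = 269

a = 269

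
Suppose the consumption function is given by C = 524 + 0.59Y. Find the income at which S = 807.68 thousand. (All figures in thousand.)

S = Y − C = -524 + 0.41Y
-524 + 0.41Y = 807.68, so 0.41Y = 1331.68 and Y = 3248

Y = 3248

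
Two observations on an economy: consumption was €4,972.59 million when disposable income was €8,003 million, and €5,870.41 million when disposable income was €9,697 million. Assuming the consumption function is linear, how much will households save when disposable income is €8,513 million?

MPC = (5870.41 − 4972.59)/(9697 − 8003) = 897.82/1694 = 0.53
a = 4972.59 − 0.53(8003) = 4972.59 − 4241.59 = 731
C = 731 + 0.53(8513) = 5242.89
S = 8513 − 5242.89 = 3270.11

S = 3270.11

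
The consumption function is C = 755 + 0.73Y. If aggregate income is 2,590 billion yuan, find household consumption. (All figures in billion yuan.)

C = 755 + 0.73(2590) = 755 + 1890.7 = 2645.7

C = 2645.7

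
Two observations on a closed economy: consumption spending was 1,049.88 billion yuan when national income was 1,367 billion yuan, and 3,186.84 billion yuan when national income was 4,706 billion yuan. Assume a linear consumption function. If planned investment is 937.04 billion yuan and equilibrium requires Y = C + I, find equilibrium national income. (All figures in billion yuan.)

Y = 3089

MPC = (3186.84 − 1049.88)/(4706 − 1367) = 2136.96/3339 = 0.64
a = 1049.88 − 0.64(1367) = 175
Equilibrium: Y = 175 + 0.64Y + 937.04
0.36Y = 1112.04, so Y = 1112.04/0.36 = 3089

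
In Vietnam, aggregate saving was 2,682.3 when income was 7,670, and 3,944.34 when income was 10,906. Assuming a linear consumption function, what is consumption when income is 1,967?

C = 1508.87

MPS = ΔS/ΔY = (3944.34 − 2682.3)/(10906 − 7670) = 1262.04/3236 = 0.39
MPC = 1 − MPS = 0.61
Autonomous saving = 2682.3 − 0.39(7670) = -309, so a = 309
C = 309 + 0.61(1967) = 309 + 1199.87 = 1508.87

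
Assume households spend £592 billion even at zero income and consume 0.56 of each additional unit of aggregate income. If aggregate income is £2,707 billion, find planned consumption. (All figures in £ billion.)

C = 2107.92

C = 592 + 0.56(2707) = 592 + 1515.92 = 2107.92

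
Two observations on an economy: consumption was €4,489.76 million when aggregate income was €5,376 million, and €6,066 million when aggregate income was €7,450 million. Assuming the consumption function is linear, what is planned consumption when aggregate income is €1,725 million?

C = 1715

MPC = (6066 − 4489.76)/(7450 − 5376) = 1576.24/2074 = 0.76
a = 4489.76 − 0.76(5376) = 4489.76 − 4085.76 = 404
C = 404 + 0.76(1725) = 404 + 1311 = 1715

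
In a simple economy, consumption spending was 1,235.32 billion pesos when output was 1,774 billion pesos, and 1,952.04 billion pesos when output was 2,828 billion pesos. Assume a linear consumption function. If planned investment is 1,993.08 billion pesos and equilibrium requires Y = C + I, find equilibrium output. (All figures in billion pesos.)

MPC = (1952.04 − 1235.32)/(2828 − 1774) = 716.72/1054 = 0.68
a = 1235.32 − 0.68(1774) = 29
Equilibrium: Y = 29 + 0.68Y + 1993.08
0.32Y = 2022.08, so Y = 2022.08/0.32 = 6319

Y = 6319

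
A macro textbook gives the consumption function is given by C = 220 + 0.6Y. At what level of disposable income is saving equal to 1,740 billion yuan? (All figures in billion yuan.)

S = Y − C = -220 + 0.4Y
-220 + 0.4Y = 1740, so 0.4Y = 1960 and Y = 4900

Y = 4900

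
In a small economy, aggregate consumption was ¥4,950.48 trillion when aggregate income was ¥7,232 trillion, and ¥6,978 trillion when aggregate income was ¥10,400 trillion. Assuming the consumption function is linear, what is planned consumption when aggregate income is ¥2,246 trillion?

C = 1759.44

MPC = (6978 − 4950.48)/(10400 − 7232) = 2027.52/3168 = 0.64
a = 4950.48 − 0.64(7232) = 4950.48 − 4628.48 = 322
C = 322 + 0.64(2246) = 322 + 1437.44 = 1759.44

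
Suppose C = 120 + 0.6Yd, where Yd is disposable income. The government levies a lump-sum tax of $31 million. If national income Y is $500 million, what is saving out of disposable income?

Yd = Y − T = 500 − 31 = 469
C = 120 + 0.6(469) = 120 + 281.4 = 401.4
S = Yd − C = 469 − 401.4 = 67.6

S = 67.6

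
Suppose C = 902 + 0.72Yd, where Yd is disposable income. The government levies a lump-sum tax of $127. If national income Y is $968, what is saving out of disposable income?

Yd = Y − T = 968 − 127 = 841
C = 902 + 0.72(841) = 902 + 605.52 = 1507.52
S = Yd − C = 841 − 1507.52 = -666.52

S = -666.52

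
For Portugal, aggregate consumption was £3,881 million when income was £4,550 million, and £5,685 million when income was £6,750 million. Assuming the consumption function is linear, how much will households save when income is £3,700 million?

S = 516

MPC = (5685 − 3881)/(6750 − 4550) = 1804/2200 = 0.82
a = 3881 − 0.82(4550) = 3881 − 3731 = 150
C = 150 + 0.82(3700) = 3184
S = 3700 − 3184 = 516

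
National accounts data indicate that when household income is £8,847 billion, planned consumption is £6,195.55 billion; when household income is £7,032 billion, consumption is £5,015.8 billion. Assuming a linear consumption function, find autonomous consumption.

a = 445

MPC = ΔC/ΔY = (6195.55 − 5015.8)/(8847 − 7032) = 1179.75/1815 = 0.65
a = C − MPC·Y = 5015.8 − 0.65(7032) = 5015.8 − 4570.8 = 445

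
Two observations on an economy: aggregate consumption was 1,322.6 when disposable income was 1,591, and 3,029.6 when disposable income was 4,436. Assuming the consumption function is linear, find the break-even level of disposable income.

MPC = (3029.6 − 1322.6)/(4436 − 1591) = 1707/2845 = 0.6
a = 1322.6 − 0.6(1591) = 1322.6 − 954.6 = 368
Break-even: Y = a/(1−MPC) = 368/0.4 = 920

Y = 920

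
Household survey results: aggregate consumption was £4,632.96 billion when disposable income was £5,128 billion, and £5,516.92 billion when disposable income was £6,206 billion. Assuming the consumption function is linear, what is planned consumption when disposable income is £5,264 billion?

C = 4744.48

MPC = (5516.92 − 4632.96)/(6206 − 5128) = 883.96/1078 = 0.82
a = 4632.96 − 0.82(5128) = 4632.96 − 4204.96 = 428
C = 428 + 0.82(5264) = 428 + 4316.48 = 4744.48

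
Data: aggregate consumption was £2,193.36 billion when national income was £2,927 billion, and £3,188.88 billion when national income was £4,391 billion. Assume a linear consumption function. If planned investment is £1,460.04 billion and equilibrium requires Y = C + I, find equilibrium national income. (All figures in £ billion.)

MPC = (3188.88 − 2193.36)/(4391 − 2927) = 995.52/1464 = 0.68
a = 2193.36 − 0.68(2927) = 203
Equilibrium: Y = 203 + 0.68Y + 1460.04
0.32Y = 1663.04, so Y = 1663.04/0.32 = 5197

Y = 5197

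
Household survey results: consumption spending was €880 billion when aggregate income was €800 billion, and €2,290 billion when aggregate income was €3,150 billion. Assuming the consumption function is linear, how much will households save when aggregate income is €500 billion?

S = -200

MPC = (2290 − 880)/(3150 − 800) = 1410/2350 = 0.6
a = 880 − 0.6(800) = 880 − 480 = 400
C = 400 + 0.6(500) = 700
S = 500 − 700 = -200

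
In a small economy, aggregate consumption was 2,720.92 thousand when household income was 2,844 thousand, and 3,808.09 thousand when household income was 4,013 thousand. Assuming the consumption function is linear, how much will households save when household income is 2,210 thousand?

S = 78.7

MPC = (3808.09 − 2720.92)/(4013 − 2844) = 1087.17/1169 = 0.93
a = 2720.92 − 0.93(2844) = 2720.92 − 2644.92 = 76
C = 76 + 0.93(2210) = 2131.3
S = 2210 − 2131.3 = 78.7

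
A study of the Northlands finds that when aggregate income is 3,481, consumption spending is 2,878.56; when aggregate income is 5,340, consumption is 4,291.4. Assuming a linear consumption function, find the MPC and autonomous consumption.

MPC = ΔC/ΔY = (4291.4 − 2878.56)/(5340 − 3481) = 1412.84/1859 = 0.76
a = C − MPC·Y = 2878.56 − 0.76(3481) = 2878.56 − 2645.56 = 233

MPC = 0.76; a = 233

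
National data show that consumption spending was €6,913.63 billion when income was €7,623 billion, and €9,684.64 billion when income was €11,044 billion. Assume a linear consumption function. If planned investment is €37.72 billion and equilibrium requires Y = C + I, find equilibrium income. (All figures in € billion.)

Y = 4088

MPC = (9684.64 − 6913.63)/(11044 − 7623) = 2771.01/3421 = 0.81
a = 6913.63 − 0.81(7623) = 739
Equilibrium: Y = 739 + 0.81Y + 37.72
0.19Y = 776.72, so Y = 776.72/0.19 = 4088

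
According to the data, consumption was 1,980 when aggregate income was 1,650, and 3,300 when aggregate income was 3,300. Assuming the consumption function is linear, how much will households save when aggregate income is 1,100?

S = -440

MPC = (3300 − 1980)/(3300 − 1650) = 1320/1650 = 0.8
a = 1980 − 0.8(1650) = 1980 − 1320 = 660
C = 660 + 0.8(1100) = 1540
S = 1100 − 1540 = -440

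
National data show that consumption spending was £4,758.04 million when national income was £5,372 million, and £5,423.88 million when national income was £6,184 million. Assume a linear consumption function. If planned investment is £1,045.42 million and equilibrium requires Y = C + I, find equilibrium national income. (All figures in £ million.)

Y = 7769

MPC = (5423.88 − 4758.04)/(6184 − 5372) = 665.84/812 = 0.82
a = 4758.04 − 0.82(5372) = 353
Equilibrium: Y = 353 + 0.82Y + 1045.42
0.18Y = 1398.42, so Y = 1398.42/0.18 = 7769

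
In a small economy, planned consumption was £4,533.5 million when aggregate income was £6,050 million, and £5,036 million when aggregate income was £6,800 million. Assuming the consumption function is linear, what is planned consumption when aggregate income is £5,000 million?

MPC = (5036 − 4533.5)/(6800 − 6050) = 502.5/750 = 0.67
a = 4533.5 − 0.67(6050) = 4533.5 − 4053.5 = 480
C = 480 + 0.67(5000) = 480 + 3350 = 3830

C = 3830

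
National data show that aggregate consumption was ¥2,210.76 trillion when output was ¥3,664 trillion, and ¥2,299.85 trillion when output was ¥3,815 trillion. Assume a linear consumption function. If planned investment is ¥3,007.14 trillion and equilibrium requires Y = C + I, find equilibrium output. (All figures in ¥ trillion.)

Y = 7454

MPC = (2299.85 − 2210.76)/(3815 − 3664) = 89.09/151 = 0.59
a = 2210.76 − 0.59(3664) = 49
Equilibrium: Y = 49 + 0.59Y + 3007.14
0.41Y = 3056.14, so Y = 3056.14/0.41 = 7454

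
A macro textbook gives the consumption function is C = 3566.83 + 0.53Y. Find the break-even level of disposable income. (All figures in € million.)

Y = 7589

At break-even, C = Y: 3566.83 + 0.53Y = Y
0.47Y = 3566.83, so Y = 3566.83/0.47 = 7589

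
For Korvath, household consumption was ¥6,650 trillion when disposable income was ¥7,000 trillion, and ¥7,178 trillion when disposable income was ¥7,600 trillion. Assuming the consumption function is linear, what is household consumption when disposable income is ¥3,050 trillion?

MPC = (7178 − 6650)/(7600 − 7000) = 528/600 = 0.88
a = 6650 − 0.88(7000) = 6650 − 6160 = 490
C = 490 + 0.88(3050) = 490 + 2684 = 3174

C = 3174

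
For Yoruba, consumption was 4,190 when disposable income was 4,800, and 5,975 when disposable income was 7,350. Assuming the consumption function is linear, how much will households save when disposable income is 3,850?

S = 325

MPC = (5975 − 4190)/(7350 − 4800) = 1785/2550 = 0.7
a = 4190 − 0.7(4800) = 4190 − 3360 = 830
C = 830 + 0.7(3850) = 3525
S = 3850 − 3525 = 325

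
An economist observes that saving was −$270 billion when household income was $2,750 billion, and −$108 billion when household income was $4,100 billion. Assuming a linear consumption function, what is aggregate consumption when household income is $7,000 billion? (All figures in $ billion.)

C = 6760

MPS = ΔS/ΔY = (-108 − (-270))/(4100 − 2750) = 162/1350 = 0.12
MPC = 1 − MPS = 0.88
Autonomous saving = -270 − 0.12(2750) = -600, so a = 600
C = 600 + 0.88(7000) = 600 + 6160 = 6760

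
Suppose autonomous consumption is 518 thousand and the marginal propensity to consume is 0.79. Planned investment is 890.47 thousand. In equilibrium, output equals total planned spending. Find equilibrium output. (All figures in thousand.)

Y = 6707

Y = C + I = 518 + 0.79Y + 890.47
Y − 0.79Y = 1408.47
0.21Y = 1408.47, so Y = 1408.47/0.21 = 6707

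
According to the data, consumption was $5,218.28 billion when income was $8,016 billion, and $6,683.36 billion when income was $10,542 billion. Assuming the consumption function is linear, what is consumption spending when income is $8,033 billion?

C = 5228.14

MPC = (6683.36 − 5218.28)/(10542 − 8016) = 1465.08/2526 = 0.58
a = 5218.28 − 0.58(8016) = 5218.28 − 4649.28 = 569
C = 569 + 0.58(8033) = 569 + 4659.14 = 5228.14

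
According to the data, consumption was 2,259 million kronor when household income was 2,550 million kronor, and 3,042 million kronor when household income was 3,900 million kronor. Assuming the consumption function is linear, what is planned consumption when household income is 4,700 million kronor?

C = 3506

MPC = (3042 − 2259)/(3900 − 2550) = 783/1350 = 0.58
a = 2259 − 0.58(2550) = 2259 − 1479 = 780
C = 780 + 0.58(4700) = 780 + 2726 = 3506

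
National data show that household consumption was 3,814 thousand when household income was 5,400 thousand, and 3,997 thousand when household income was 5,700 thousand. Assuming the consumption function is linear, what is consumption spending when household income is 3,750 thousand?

C = 2807.5

MPC = (3997 − 3814)/(5700 − 5400) = 183/300 = 0.61
a = 3814 − 0.61(5400) = 3814 − 3294 = 520
C = 520 + 0.61(3750) = 520 + 2287.5 = 2807.5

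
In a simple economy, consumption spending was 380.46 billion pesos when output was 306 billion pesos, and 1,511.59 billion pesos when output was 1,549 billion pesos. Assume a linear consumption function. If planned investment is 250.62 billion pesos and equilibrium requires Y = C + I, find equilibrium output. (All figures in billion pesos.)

MPC = (1511.59 − 380.46)/(1549 − 306) = 1131.13/1243 = 0.91
a = 380.46 − 0.91(306) = 102
Equilibrium: Y = 102 + 0.91Y + 250.62
0.09Y = 352.62, so Y = 352.62/0.09 = 3918

Y = 3918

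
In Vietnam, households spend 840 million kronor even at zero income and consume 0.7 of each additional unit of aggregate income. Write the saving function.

S = Y − C = Y − (840 + 0.7Y) = -840 + (1 − 0.7)Y

S = -840 + 0.3Y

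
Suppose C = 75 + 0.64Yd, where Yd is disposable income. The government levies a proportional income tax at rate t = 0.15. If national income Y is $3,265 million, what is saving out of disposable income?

S = 924.09

Yd = (1 − 0.15)(3265) = 0.85(3265) = 2775.25
C = 75 + 0.64(2775.25) = 75 + 1776.16 = 1851.16
S = Yd − C = 2775.25 − 1851.16 = 924.09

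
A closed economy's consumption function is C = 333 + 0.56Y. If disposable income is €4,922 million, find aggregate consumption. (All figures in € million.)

C = 3089.32

C = 333 + 0.56(4922) = 333 + 2756.32 = 3089.32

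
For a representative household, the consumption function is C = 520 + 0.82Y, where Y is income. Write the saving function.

S = Y − C = Y − (520 + 0.82Y) = -520 + (1 − 0.82)Y

S = -520 + 0.18Y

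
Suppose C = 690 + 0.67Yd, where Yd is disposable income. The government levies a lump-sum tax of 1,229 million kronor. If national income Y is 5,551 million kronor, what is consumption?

Yd = Y − T = 5551 − 1229 = 4322
C = 690 + 0.67(4322) = 690 + 2895.74 = 3585.74

C = 3585.74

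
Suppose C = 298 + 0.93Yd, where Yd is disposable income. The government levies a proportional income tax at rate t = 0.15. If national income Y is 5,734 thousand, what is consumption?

Yd = (1 − 0.15)(5734) = 0.85(5734) = 4873.9
C = 298 + 0.93(4873.9) = 298 + 4532.727 = 4830.727

C = 4830.727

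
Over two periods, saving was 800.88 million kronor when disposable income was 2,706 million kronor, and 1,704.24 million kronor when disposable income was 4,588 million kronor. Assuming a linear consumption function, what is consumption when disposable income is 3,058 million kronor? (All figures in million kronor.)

C = 2088.16

MPS = ΔS/ΔY = (1704.24 − 800.88)/(4588 − 2706) = 903.36/1882 = 0.48
MPC = 1 − MPS = 0.52
Autonomous saving = 800.88 − 0.48(2706) = -498, so a = 498
C = 498 + 0.52(3058) = 498 + 1590.16 = 2088.16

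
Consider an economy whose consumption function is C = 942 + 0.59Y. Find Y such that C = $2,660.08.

Y = 2912

942 + 0.59Y = 2660.08
0.59Y = 1718.08, so Y = 1718.08/0.59 = 2912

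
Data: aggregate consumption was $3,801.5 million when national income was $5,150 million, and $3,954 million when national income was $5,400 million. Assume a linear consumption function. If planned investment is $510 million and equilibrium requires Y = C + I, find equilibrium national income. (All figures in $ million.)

Y = 3000

MPC = (3954 − 3801.5)/(5400 − 5150) = 152.5/250 = 0.61
a = 3801.5 − 0.61(5150) = 660
Equilibrium: Y = 660 + 0.61Y + 510
0.39Y = 1170, so Y = 1170/0.39 = 3000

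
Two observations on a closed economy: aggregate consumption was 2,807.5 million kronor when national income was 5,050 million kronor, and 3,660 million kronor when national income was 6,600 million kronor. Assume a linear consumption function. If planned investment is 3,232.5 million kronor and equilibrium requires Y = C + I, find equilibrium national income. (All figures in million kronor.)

MPC = (3660 − 2807.5)/(6600 − 5050) = 852.5/1550 = 0.55
a = 2807.5 − 0.55(5050) = 30
Equilibrium: Y = 30 + 0.55Y + 3232.5
0.45Y = 3262.5, so Y = 3262.5/0.45 = 7250

Y = 7250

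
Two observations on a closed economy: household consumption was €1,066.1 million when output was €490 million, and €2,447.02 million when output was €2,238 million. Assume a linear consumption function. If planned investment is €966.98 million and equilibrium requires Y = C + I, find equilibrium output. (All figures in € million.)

MPC = (2447.02 − 1066.1)/(2238 − 490) = 1380.92/1748 = 0.79
a = 1066.1 − 0.79(490) = 679
Equilibrium: Y = 679 + 0.79Y + 966.98
0.21Y = 1645.98, so Y = 1645.98/0.21 = 7838

Y = 7838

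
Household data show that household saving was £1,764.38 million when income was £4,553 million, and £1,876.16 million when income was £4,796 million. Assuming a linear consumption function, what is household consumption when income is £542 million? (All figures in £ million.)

C = 622.68

MPS = ΔS/ΔY = (1876.16 − 1764.38)/(4796 − 4553) = 111.78/243 = 0.46
MPC = 1 − MPS = 0.54
Autonomous saving = 1764.38 − 0.46(4553) = -330, so a = 330
C = 330 + 0.54(542) = 330 + 292.68 = 622.68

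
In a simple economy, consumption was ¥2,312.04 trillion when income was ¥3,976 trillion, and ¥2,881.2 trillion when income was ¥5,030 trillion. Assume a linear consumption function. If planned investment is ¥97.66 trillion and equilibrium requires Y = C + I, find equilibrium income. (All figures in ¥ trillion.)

Y = 571

MPC = (2881.2 − 2312.04)/(5030 − 3976) = 569.16/1054 = 0.54
a = 2312.04 − 0.54(3976) = 165
Equilibrium: Y = 165 + 0.54Y + 97.66
0.46Y = 262.66, so Y = 262.66/0.46 = 571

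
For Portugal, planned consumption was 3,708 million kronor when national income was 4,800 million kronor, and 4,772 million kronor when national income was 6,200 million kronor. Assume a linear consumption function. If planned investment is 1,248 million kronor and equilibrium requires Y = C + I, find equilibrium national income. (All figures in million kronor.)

Y = 5450

MPC = (4772 − 3708)/(6200 − 4800) = 1064/1400 = 0.76
a = 3708 − 0.76(4800) = 60
Equilibrium: Y = 60 + 0.76Y + 1248
0.24Y = 1308, so Y = 1308/0.24 = 5450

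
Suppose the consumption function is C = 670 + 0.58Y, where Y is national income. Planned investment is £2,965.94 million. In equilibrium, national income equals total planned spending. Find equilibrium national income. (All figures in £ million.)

Y = 8657

Y = C + I = 670 + 0.58Y + 2965.94
Y − 0.58Y = 3635.94
0.42Y = 3635.94, so Y = 3635.94/0.42 = 8657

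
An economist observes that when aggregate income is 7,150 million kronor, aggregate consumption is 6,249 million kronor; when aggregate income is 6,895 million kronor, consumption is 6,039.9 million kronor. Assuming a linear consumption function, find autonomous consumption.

a = 386

MPC = ΔC/ΔY = (6249 − 6039.9)/(7150 − 6895) = 209.1/255 = 0.82
a = C − MPC·Y = 6039.9 − 0.82(6895) = 6039.9 − 5653.9 = 386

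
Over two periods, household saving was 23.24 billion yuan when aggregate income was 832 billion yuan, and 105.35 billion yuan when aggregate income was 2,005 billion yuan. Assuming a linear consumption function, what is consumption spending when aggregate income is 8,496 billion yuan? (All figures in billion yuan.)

MPS = ΔS/ΔY = (105.35 − 23.24)/(2005 − 832) = 82.11/1173 = 0.07
MPC = 1 − MPS = 0.93
Autonomous saving = 23.24 − 0.07(832) = -35, so a = 35
C = 35 + 0.93(8496) = 35 + 7901.28 = 7936.28

C = 7936.28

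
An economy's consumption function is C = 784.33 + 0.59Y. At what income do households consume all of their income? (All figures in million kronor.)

Y = 1913

At break-even, C = Y: 784.33 + 0.59Y = Y
0.41Y = 784.33, so Y = 784.33/0.41 = 1913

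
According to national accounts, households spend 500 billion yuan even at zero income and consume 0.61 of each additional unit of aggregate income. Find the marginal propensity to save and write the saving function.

MPS = 1 − MPC = 1 − 0.61 = 0.39
S = Y − C = -500 + 0.39Y

MPS = 0.39; S = -500 + 0.39Y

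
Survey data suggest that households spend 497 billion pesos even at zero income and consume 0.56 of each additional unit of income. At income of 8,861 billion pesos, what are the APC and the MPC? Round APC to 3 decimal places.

APC = 0.616; MPC = 0.56

MPC = 0.56 (the slope of the consumption function)
C = 497 + 0.56(8861) = 5459.16, so APC = 5459.16/8861 = 0.616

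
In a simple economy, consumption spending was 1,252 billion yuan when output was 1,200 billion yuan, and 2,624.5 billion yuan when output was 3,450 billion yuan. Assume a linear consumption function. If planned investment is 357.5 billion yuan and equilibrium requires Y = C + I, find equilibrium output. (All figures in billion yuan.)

MPC = (2624.5 − 1252)/(3450 − 1200) = 1372.5/2250 = 0.61
a = 1252 − 0.61(1200) = 520
Equilibrium: Y = 520 + 0.61Y + 357.5
0.39Y = 877.5, so Y = 877.5/0.39 = 2250

Y = 2250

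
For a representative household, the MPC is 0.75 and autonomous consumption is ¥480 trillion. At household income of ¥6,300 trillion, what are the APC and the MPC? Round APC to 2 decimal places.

APC = 0.83; MPC = 0.75

MPC = 0.75 (the slope of the consumption function)
C = 480 + 0.75(6300) = 5205, so APC = 5205/6300 = 0.83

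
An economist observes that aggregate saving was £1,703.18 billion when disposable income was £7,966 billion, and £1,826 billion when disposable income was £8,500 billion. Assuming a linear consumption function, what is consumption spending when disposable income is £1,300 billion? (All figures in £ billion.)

C = 1130

MPS = ΔS/ΔY = (1826 − 1703.18)/(8500 − 7966) = 122.82/534 = 0.23
MPC = 1 − MPS = 0.77
Autonomous saving = 1703.18 − 0.23(7966) = -129, so a = 129
C = 129 + 0.77(1300) = 129 + 1001 = 1130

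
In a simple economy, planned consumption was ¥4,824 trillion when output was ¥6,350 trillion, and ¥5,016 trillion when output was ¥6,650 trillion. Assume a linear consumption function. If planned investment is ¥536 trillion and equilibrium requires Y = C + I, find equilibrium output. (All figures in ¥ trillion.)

MPC = (5016 − 4824)/(6650 − 6350) = 192/300 = 0.64
a = 4824 − 0.64(6350) = 760
Equilibrium: Y = 760 + 0.64Y + 536
0.36Y = 1296, so Y = 1296/0.36 = 3600

Y = 3600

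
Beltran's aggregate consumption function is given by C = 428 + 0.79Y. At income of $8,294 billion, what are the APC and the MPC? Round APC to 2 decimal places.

MPC = 0.79 (the slope of the consumption function)
C = 428 + 0.79(8294) = 6980.26, so APC = 6980.26/8294 = 0.84

APC = 0.84; MPC = 0.79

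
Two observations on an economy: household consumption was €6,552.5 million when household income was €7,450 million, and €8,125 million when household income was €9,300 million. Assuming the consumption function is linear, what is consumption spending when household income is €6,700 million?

C = 5915

MPC = (8125 − 6552.5)/(9300 − 7450) = 1572.5/1850 = 0.85
a = 6552.5 − 0.85(7450) = 6552.5 − 6332.5 = 220
C = 220 + 0.85(6700) = 220 + 5695 = 5915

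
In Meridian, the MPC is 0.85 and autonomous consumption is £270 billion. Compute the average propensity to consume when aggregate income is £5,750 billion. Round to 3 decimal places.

APC = 0.897

C = 270 + 0.85(5750) = 5157.5
APC = C/Y = 5157.5/5750 = 0.897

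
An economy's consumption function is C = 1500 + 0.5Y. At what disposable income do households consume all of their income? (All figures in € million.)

Y = 3000

At break-even, C = Y: 1500 + 0.5Y = Y
0.5Y = 1500, so Y = 1500/0.5 = 3000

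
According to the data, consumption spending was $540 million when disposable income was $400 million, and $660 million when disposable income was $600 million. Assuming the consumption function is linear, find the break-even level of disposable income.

Y = 750

MPC = (660 − 540)/(600 − 400) = 120/200 = 0.6
a = 540 − 0.6(400) = 540 − 240 = 300
Break-even: Y = a/(1−MPC) = 300/0.4 = 750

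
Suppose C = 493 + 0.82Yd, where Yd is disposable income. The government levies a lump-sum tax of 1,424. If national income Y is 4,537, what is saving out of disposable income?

Yd = Y − T = 4537 − 1424 = 3113
C = 493 + 0.82(3113) = 493 + 2552.66 = 3045.66
S = Yd − C = 3113 − 3045.66 = 67.34

S = 67.34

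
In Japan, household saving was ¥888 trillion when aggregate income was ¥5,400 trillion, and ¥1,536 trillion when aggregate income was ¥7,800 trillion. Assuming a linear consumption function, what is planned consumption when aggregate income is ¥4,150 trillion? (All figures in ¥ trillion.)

MPS = ΔS/ΔY = (1536 − 888)/(7800 − 5400) = 648/2400 = 0.27
MPC = 1 − MPS = 0.73
Autonomous saving = 888 − 0.27(5400) = -570, so a = 570
C = 570 + 0.73(4150) = 570 + 3029.5 = 3599.5

C = 3599.5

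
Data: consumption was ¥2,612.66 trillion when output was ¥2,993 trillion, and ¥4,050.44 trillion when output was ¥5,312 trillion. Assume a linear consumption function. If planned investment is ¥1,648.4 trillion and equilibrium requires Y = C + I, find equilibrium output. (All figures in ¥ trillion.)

Y = 6330

MPC = (4050.44 − 2612.66)/(5312 − 2993) = 1437.78/2319 = 0.62
a = 2612.66 − 0.62(2993) = 757
Equilibrium: Y = 757 + 0.62Y + 1648.4
0.38Y = 2405.4, so Y = 2405.4/0.38 = 6330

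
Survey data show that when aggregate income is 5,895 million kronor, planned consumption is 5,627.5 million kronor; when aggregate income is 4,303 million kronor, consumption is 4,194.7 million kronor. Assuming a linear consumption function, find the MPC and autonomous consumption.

MPC = ΔC/ΔY = (5627.5 − 4194.7)/(5895 − 4303) = 1432.8/1592 = 0.9
a = C − MPC·Y = 4194.7 − 0.9(4303) = 4194.7 − 3872.7 = 322

MPC = 0.9; a = 322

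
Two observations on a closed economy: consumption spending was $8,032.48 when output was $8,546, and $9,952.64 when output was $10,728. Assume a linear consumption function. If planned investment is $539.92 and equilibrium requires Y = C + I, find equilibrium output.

Y = 8766

MPC = (9952.64 − 8032.48)/(10728 − 8546) = 1920.16/2182 = 0.88
a = 8032.48 − 0.88(8546) = 512
Equilibrium: Y = 512 + 0.88Y + 539.92
0.12Y = 1051.92, so Y = 1051.92/0.12 = 8766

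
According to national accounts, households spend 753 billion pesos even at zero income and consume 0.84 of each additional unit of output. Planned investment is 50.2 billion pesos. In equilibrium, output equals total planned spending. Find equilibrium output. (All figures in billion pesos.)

Y = C + I = 753 + 0.84Y + 50.2
Y − 0.84Y = 803.2
0.16Y = 803.2, so Y = 803.2/0.16 = 5020

Y = 5020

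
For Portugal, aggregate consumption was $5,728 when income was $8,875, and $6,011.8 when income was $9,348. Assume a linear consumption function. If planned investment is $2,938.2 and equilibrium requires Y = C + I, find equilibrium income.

MPC = (6011.8 − 5728)/(9348 − 8875) = 283.8/473 = 0.6
a = 5728 − 0.6(8875) = 403
Equilibrium: Y = 403 + 0.6Y + 2938.2
0.4Y = 3341.2, so Y = 3341.2/0.4 = 8353

Y = 8353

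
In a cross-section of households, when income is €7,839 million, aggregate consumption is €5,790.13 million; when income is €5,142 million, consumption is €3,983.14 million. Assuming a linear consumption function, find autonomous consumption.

a = 538

MPC = ΔC/ΔY = (5790.13 − 3983.14)/(7839 − 5142) = 1806.99/2697 = 0.67
a = C − MPC·Y = 3983.14 − 0.67(5142) = 3983.14 − 3445.14 = 538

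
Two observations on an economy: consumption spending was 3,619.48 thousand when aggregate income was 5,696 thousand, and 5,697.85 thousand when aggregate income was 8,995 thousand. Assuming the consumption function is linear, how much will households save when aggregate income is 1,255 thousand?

MPC = (5697.85 − 3619.48)/(8995 − 5696) = 2078.37/3299 = 0.63
a = 3619.48 − 0.63(5696) = 3619.48 − 3588.48 = 31
C = 31 + 0.63(1255) = 821.65
S = 1255 − 821.65 = 433.35

S = 433.35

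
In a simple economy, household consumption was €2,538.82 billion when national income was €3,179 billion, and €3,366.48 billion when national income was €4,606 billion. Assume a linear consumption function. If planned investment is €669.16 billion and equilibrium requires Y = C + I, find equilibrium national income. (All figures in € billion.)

Y = 3248

MPC = (3366.48 − 2538.82)/(4606 − 3179) = 827.66/1427 = 0.58
a = 2538.82 − 0.58(3179) = 695
Equilibrium: Y = 695 + 0.58Y + 669.16
0.42Y = 1364.16, so Y = 1364.16/0.42 = 3248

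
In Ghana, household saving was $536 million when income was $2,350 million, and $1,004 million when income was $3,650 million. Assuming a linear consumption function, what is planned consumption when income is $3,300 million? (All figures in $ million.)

MPS = ΔS/ΔY = (1004 − 536)/(3650 − 2350) = 468/1300 = 0.36
MPC = 1 − MPS = 0.64
Autonomous saving = 536 − 0.36(2350) = -310, so a = 310
C = 310 + 0.64(3300) = 310 + 2112 = 2422

C = 2422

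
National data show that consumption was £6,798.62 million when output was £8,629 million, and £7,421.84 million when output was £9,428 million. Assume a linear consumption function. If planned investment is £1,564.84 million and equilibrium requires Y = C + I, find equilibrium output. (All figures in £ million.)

Y = 7422

MPC = (7421.84 − 6798.62)/(9428 − 8629) = 623.22/799 = 0.78
a = 6798.62 − 0.78(8629) = 68
Equilibrium: Y = 68 + 0.78Y + 1564.84
0.22Y = 1632.84, so Y = 1632.84/0.22 = 7422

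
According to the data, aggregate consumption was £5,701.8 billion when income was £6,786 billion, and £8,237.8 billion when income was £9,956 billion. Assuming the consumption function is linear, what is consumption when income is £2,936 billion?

MPC = (8237.8 − 5701.8)/(9956 − 6786) = 2536/3170 = 0.8
a = 5701.8 − 0.8(6786) = 5701.8 − 5428.8 = 273
C = 273 + 0.8(2936) = 273 + 2348.8 = 2621.8

C = 2621.8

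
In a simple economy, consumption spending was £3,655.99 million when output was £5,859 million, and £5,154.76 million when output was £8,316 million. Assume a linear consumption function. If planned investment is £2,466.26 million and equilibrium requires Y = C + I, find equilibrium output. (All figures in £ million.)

MPC = (5154.76 − 3655.99)/(8316 − 5859) = 1498.77/2457 = 0.61
a = 3655.99 − 0.61(5859) = 82
Equilibrium: Y = 82 + 0.61Y + 2466.26
0.39Y = 2548.26, so Y = 2548.26/0.39 = 6534

Y = 6534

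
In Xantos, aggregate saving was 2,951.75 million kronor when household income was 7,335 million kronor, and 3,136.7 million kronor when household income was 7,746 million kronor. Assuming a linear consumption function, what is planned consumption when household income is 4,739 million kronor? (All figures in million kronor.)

C = 2955.45

MPS = ΔS/ΔY = (3136.7 − 2951.75)/(7746 − 7335) = 184.95/411 = 0.45
MPC = 1 − MPS = 0.55
Autonomous saving = 2951.75 − 0.45(7335) = -349, so a = 349
C = 349 + 0.55(4739) = 349 + 2606.45 = 2955.45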